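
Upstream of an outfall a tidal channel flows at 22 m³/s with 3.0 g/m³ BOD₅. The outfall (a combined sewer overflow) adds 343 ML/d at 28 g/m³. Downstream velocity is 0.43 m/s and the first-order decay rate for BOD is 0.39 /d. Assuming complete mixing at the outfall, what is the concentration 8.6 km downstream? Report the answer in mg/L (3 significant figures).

343 ML/d = 3.97 m³/s.
After complete mixing, C₀ = (3.97·28 + 22·3) / 25.97 = 6.822 mg/L.
Travel time t = 8600 m / 0.43 m/s = 2e+04 s = 0.2315 d.
C = 6.822·exp(−0.39·0.2315) = 6.822·0.9137 = 6.233 mg/L.

6.23 mg/L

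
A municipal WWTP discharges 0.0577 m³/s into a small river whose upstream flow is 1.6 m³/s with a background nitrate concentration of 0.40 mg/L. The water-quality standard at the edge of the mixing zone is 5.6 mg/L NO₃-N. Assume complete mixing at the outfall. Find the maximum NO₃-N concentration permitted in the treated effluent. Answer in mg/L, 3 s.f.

150 mg/L

Mass balance: 5.6·1.658 = 0.0577·Cₑ + 1.6·0.4.
Cₑ = (9.283 − 0.64) / 0.0577 = 149.8 mg/L.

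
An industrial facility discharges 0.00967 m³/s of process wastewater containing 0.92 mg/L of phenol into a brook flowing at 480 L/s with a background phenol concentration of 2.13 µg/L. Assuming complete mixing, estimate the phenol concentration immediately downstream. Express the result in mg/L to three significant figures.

0.0203 mg/L

480 L/s = 0.48 m³/s.
2.13 µg/L = 0.00213 mg/L.
Conservation of mass across the mixing zone: C = (0.00967·0.92 + 0.48·0.00213) / (0.00967 + 0.48) = 0.009919/0.4897 = 0.02026 mg/L.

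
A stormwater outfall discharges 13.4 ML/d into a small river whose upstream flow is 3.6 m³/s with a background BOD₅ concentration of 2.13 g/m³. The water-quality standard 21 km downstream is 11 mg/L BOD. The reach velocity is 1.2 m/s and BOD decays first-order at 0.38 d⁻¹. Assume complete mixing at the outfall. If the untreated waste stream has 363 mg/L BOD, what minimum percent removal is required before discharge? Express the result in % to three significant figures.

34.4 %

13.4 ML/d = 0.1551 m³/s.
Travel time to the compliance point: t = 2.1e+04/1.2 = 1.75e+04 s = 0.2025 d; decay factor exp(−0.38·0.2025) = 0.9259.
So the concentration just after mixing may be at most 11/0.9259 = 11.88 mg/L.
Mass balance: 11.88·3.755 = 0.1551·Cₑ + 3.6·2.13.
Cₑ = (44.61 − 7.668) / 0.1551 = 238.2 mg/L.
Required removal = 1 − 238.2/363 = 34.38 %.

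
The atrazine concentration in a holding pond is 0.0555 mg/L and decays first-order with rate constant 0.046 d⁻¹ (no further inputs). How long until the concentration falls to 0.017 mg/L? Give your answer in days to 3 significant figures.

t = ln(C₀/C)/k = ln(0.0555/0.017)/0.046 = 1.183/0.046 = 25.72 d.

25.7 d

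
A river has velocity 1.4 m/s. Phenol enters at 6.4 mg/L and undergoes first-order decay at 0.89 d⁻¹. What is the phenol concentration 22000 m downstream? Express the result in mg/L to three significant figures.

5.44 mg/L

Travel time t = 22000 m / 1.4 m/s = 2.2e+04/1.4 = 1.571e+04 s = 0.1819 d.
First-order decay: C = 6.4·exp(−0.89·0.1819) = 6.4·0.8506 = 5.444 mg/L.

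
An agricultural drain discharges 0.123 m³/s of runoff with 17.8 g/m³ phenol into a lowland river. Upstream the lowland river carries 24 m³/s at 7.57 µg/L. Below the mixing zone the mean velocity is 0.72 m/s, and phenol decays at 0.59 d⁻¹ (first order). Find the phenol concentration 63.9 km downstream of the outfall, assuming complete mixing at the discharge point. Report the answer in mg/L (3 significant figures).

0.0536 mg/L

7.57 µg/L = 0.00757 mg/L.
After complete mixing, C₀ = (0.123·17.8 + 24·0.00757) / 24.12 = 0.09829 mg/L.
Travel time t = 6.39e+04 m / 0.72 m/s = 8.875e+04 s = 1.027 d.
C = 0.09829·exp(−0.59·1.027) = 0.09829·0.5455 = 0.05362 mg/L.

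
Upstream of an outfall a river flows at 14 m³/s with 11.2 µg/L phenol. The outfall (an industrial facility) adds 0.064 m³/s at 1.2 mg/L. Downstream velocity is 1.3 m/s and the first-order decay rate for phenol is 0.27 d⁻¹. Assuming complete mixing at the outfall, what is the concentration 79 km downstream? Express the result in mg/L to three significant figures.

11.2 µg/L = 0.0112 mg/L.
After complete mixing, C₀ = (0.064·1.2 + 14·0.0112) / 14.06 = 0.01661 mg/L.
Travel time t = 7.9e+04 m / 1.3 m/s = 6.077e+04 s = 0.7033 d.
C = 0.01661·exp(−0.27·0.7033) = 0.01661·0.827 = 0.01374 mg/L.

0.0137 mg/L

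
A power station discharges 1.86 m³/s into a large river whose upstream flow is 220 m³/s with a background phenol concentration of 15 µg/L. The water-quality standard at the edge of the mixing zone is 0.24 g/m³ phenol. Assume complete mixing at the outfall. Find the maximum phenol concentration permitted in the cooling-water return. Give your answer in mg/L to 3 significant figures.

26.9 mg/L

15 µg/L = 0.015 mg/L.
Mass balance: 0.24·221.9 = 1.86·Cₑ + 220·0.015.
Cₑ = (53.25 − 3.3) / 1.86 = 26.85 mg/L.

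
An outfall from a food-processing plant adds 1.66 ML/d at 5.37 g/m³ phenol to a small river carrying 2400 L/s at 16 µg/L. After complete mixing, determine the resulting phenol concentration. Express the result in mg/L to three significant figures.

0.0585 mg/L

1.66 ML/d = 0.01921 m³/s.
2400 L/s = 2.4 m³/s.
16 µg/L = 0.016 mg/L.
Conservation of mass across the mixing zone: C = (0.01921·5.37 + 2.4·0.016) / (0.01921 + 2.4) = 0.1416/2.419 = 0.05852 mg/L.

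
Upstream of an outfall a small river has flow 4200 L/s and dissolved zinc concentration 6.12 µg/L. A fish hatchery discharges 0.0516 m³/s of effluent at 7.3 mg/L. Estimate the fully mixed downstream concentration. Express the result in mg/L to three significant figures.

0.0946 mg/L

4200 L/s = 4.2 m³/s.
6.12 µg/L = 0.00612 mg/L.
By mass balance at complete mixing, C = (0.0516·7.3 + 4.2·0.00612) / (0.0516 + 4.2) = 0.4024/4.252 = 0.09464 mg/L.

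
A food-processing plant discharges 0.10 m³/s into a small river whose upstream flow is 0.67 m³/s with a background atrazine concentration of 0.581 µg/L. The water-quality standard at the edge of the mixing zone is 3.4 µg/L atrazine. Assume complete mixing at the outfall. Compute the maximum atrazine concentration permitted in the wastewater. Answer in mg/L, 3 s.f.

0.0223 mg/L

0.581 µg/L = 0.000581 mg/L.
3.4 µg/L = 0.0034 mg/L.
Mass balance: 0.0034·0.77 = 0.1·Cₑ + 0.67·0.000581.
Cₑ = (0.002618 − 0.0003893) / 0.1 = 0.02229 mg/L.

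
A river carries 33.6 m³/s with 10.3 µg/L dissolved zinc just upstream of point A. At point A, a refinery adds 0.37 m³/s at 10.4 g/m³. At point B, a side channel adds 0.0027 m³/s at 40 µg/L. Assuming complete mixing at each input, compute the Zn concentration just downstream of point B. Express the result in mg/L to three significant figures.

0.123 mg/L

10.3 µg/L = 0.0103 mg/L.
After input A: C = (33.6·0.0103 + 0.37·10.4) / 33.97 = 0.1235 mg/L.
40 µg/L = 0.04 mg/L.
After input B: C = (33.97·0.1235 + 0.0027·0.04) / 33.97 = 0.1235 mg/L.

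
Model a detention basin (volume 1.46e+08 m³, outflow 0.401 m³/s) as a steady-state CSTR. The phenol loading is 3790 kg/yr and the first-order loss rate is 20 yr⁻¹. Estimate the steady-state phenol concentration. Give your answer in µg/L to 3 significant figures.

1.29 µg/L

Outflow Q = 0.401 m³/s × 3.156e+07 s/yr = 1.265e+07 m³/yr.
Steady-state CSTR mass balance: W = Q·C + k·V·C, so C = W/(Q + kV).
Q + kV = 1.265e+07 + 20·1.46e+08 = 2.933e+09 m³/yr.
C = 3790/2.933e+09 = 1.292e-06 kg/m³ = 0.001292 mg/L = 1.292 µg/L.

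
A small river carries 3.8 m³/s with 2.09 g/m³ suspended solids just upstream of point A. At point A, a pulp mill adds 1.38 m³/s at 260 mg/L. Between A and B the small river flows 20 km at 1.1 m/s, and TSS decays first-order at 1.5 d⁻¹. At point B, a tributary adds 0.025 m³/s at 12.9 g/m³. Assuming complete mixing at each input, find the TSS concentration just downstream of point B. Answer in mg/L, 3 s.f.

After input A: C = (3.8·2.09 + 1.38·260) / 5.18 = 70.8 mg/L.
Over the 20 km reach to input B (t = 1.818e+04 s = 0.2104 d), decay gives C = 70.8·exp(−1.5·0.2104) = 51.63 mg/L.
After input B: C = (5.18·51.63 + 0.025·12.9) / 5.205 = 51.45 mg/L.

51.4 mg/L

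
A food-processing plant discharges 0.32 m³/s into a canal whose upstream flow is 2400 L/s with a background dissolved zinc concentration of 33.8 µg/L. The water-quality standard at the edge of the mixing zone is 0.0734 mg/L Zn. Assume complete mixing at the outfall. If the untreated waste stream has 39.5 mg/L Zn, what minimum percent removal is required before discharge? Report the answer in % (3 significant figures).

2400 L/s = 2.4 m³/s.
33.8 µg/L = 0.0338 mg/L.
Mass balance: 0.0734·2.72 = 0.32·Cₑ + 2.4·0.0338.
Cₑ = (0.1996 − 0.08112) / 0.32 = 0.3704 mg/L.
Required removal = 1 − 0.3704/39.5 = 99.06 %.

99.1 %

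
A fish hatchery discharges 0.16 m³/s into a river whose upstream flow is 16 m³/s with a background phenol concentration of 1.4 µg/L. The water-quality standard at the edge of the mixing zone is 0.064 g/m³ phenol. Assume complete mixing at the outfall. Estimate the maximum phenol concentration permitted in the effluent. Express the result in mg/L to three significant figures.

6.32 mg/L

1.4 µg/L = 0.0014 mg/L.
Mass balance: 0.064·16.16 = 0.16·Cₑ + 16·0.0014.
Cₑ = (1.034 − 0.0224) / 0.16 = 6.324 mg/L.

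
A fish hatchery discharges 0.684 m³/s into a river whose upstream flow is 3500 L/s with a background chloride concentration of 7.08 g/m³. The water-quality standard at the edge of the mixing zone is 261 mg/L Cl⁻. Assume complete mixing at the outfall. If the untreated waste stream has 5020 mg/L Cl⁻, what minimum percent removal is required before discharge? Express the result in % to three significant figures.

68.9 %

3500 L/s = 3.5 m³/s.
Mass balance: 261·4.184 = 0.684·Cₑ + 3.5·7.08.
Cₑ = (1092 − 24.78) / 0.684 = 1560 mg/L.
Required removal = 1 − 1560/5020 = 68.92 %.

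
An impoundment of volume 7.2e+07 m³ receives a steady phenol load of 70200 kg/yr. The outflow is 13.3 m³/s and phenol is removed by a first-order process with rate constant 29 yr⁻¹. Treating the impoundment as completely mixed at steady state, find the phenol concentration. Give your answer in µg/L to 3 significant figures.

Outflow Q = 13.3 m³/s × 3.156e+07 s/yr = 4.197e+08 m³/yr.
Steady-state CSTR mass balance: W = Q·C + k·V·C, so C = W/(Q + kV).
Q + kV = 4.197e+08 + 29·7.2e+07 = 2.508e+09 m³/yr.
C = 70200/2.508e+09 = 2.799e-05 kg/m³ = 0.02799 mg/L = 27.99 µg/L.

28.0 µg/L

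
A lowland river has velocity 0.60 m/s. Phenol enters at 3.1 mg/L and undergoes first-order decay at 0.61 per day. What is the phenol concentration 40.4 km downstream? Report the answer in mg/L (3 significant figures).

1.93 mg/L

Travel time t = 40.4 km / 0.60 m/s = 4.04e+04/0.60 = 6.733e+04 s = 0.7793 d.
First-order decay: C = 3.1·exp(−0.61·0.7793) = 3.1·0.6216 = 1.927 mg/L.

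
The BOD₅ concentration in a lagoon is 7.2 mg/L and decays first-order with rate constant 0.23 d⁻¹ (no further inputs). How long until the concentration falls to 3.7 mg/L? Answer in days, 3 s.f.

2.89 d

t = ln(C₀/C)/k = ln(7.2/3.7)/0.23 = 0.6657/0.23 = 2.895 d.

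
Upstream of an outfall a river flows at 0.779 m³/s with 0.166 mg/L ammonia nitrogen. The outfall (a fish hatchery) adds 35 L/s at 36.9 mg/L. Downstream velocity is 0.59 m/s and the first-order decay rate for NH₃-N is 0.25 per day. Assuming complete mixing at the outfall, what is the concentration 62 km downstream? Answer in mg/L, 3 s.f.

35 L/s = 0.035 m³/s.
After complete mixing, C₀ = (0.035·36.9 + 0.779·0.166) / 0.814 = 1.745 mg/L.
Travel time t = 6.2e+04 m / 0.59 m/s = 1.051e+05 s = 1.216 d.
C = 1.745·exp(−0.25·1.216) = 1.745·0.7378 = 1.288 mg/L.

1.29 mg/L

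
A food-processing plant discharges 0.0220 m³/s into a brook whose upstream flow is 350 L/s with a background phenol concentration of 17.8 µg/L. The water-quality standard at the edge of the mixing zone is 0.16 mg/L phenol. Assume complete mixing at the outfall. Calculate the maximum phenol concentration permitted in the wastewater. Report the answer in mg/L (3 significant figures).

350 L/s = 0.35 m³/s.
17.8 µg/L = 0.0178 mg/L.
Mass balance: 0.16·0.372 = 0.022·Cₑ + 0.35·0.0178.
Cₑ = (0.05952 − 0.00623) / 0.022 = 2.422 mg/L.

2.42 mg/L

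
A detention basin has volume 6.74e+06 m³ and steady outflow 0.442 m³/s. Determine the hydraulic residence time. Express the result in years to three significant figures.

0.483 yr

Q = 0.442 m³/s × 3.156e+07 s/yr = 1.395e+07 m³/yr.
Hydraulic residence time τ = V/Q = 6.74e+06/1.395e+07 = 0.4832 yr.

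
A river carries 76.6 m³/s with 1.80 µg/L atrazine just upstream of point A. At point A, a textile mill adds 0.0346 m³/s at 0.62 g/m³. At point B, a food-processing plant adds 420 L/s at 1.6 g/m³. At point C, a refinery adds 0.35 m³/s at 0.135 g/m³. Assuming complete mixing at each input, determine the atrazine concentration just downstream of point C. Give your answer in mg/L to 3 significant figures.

0.0114 mg/L

1.80 µg/L = 0.0018 mg/L.
After input A: C = (76.6·0.0018 + 0.0346·0.62) / 76.63 = 0.002079 mg/L.
420 L/s = 0.42 m³/s.
After input B: C = (76.63·0.002079 + 0.42·1.6) / 77.05 = 0.01079 mg/L.
After input C: C = (77.05·0.01079 + 0.35·0.135) / 77.4 = 0.01135 mg/L.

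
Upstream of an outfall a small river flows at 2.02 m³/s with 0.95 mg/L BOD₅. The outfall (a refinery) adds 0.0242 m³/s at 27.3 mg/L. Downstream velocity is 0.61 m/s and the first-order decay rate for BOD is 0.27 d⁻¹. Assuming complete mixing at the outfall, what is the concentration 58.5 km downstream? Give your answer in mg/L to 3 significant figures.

0.935 mg/L

After complete mixing, C₀ = (0.0242·27.3 + 2.02·0.95) / 2.044 = 1.262 mg/L.
Travel time t = 5.85e+04 m / 0.61 m/s = 9.59e+04 s = 1.11 d.
C = 1.262·exp(−0.27·1.11) = 1.262·0.741 = 0.9352 mg/L.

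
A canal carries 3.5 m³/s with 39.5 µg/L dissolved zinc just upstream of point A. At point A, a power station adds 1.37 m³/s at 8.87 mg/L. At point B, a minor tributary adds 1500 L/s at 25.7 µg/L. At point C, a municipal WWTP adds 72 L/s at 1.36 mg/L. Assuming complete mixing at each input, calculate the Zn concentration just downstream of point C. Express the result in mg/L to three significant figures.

39.5 µg/L = 0.0395 mg/L.
After input A: C = (3.5·0.0395 + 1.37·8.87) / 4.87 = 2.524 mg/L.
1500 L/s = 1.5 m³/s.
25.7 µg/L = 0.0257 mg/L.
After input B: C = (4.87·2.524 + 1.5·0.0257) / 6.37 = 1.935 mg/L.
72 L/s = 0.072 m³/s.
After input C: C = (6.37·1.935 + 0.072·1.36) / 6.442 = 1.929 mg/L.

1.93 mg/L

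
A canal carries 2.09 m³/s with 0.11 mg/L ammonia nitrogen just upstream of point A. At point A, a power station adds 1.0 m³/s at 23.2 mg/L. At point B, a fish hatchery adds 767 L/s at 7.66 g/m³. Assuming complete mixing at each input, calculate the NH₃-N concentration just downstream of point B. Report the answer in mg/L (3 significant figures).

7.60 mg/L

After input A: C = (2.09·0.11 + 1·23.2) / 3.09 = 7.582 mg/L.
767 L/s = 0.767 m³/s.
After input B: C = (3.09·7.582 + 0.767·7.66) / 3.857 = 7.598 mg/L.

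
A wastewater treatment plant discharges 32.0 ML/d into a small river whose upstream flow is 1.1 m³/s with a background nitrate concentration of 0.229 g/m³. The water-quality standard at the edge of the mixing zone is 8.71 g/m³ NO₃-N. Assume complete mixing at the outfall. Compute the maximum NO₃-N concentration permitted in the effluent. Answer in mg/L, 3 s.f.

32.0 ML/d = 0.3704 m³/s.
Mass balance: 8.71·1.47 = 0.3704·Cₑ + 1.1·0.229.
Cₑ = (12.81 − 0.2519) / 0.3704 = 33.9 mg/L.

33.9 mg/L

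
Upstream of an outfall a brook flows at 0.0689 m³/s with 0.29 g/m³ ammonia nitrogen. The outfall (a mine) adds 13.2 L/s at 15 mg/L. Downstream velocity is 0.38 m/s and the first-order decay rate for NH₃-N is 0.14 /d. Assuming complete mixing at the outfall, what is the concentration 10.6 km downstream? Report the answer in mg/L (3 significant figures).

13.2 L/s = 0.0132 m³/s.
After complete mixing, C₀ = (0.0132·15 + 0.0689·0.29) / 0.0821 = 2.655 mg/L.
Travel time t = 1.06e+04 m / 0.38 m/s = 2.789e+04 s = 0.3229 d.
C = 2.655·exp(−0.14·0.3229) = 2.655·0.9558 = 2.538 mg/L.

2.54 mg/L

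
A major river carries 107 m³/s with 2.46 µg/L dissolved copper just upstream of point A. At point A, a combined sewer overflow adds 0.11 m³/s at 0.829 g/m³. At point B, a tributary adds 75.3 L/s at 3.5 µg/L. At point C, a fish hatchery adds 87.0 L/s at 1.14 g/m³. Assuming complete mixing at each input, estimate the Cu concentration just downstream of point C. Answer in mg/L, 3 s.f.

0.00423 mg/L

2.46 µg/L = 0.00246 mg/L.
After input A: C = (107·0.00246 + 0.11·0.829) / 107.1 = 0.003309 mg/L.
75.3 L/s = 0.0753 m³/s.
3.5 µg/L = 0.0035 mg/L.
After input B: C = (107.1·0.003309 + 0.0753·0.0035) / 107.2 = 0.003309 mg/L.
87.0 L/s = 0.087 m³/s.
After input C: C = (107.2·0.003309 + 0.087·1.14) / 107.3 = 0.004231 mg/L.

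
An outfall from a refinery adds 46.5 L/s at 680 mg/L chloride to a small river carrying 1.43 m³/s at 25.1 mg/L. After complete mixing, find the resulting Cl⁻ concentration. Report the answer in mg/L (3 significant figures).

45.7 mg/L

46.5 L/s = 0.0465 m³/s.
Flow-weighted mixing gives C = (0.0465·680 + 1.43·25.1) / (0.0465 + 1.43) = 67.51/1.476 = 45.73 mg/L.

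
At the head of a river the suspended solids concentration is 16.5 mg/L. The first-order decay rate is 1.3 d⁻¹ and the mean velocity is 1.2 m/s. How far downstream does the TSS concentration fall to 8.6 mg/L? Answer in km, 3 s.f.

From C = C₀·e^(−kt), t = ln(C₀/C)/k = ln(16.5/8.6)/1.3 = 0.6516/1.3 = 0.5012 d.
Distance = v·t = 1.2 m/s × 4.331e+04 s = 5.197e+04 m = 51.97 km.

52.0 km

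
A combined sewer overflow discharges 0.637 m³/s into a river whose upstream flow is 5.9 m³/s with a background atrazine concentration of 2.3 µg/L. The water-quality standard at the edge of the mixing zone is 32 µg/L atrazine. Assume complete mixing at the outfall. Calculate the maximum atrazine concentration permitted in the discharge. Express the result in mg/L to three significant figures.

2.3 µg/L = 0.0023 mg/L.
32 µg/L = 0.032 mg/L.
Mass balance: 0.032·6.537 = 0.637·Cₑ + 5.9·0.0023.
Cₑ = (0.2092 − 0.01357) / 0.637 = 0.3071 mg/L.

0.307 mg/L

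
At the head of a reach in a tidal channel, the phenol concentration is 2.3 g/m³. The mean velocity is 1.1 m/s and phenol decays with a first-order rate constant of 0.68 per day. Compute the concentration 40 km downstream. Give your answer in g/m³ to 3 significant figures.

1.73 g/m³

Travel time t = 40 km / 1.1 m/s = 4e+04/1.1 = 3.636e+04 s = 0.4209 d.
First-order decay: C = 2.3·exp(−0.68·0.4209) = 2.3·0.7511 = 1.728 g/m³.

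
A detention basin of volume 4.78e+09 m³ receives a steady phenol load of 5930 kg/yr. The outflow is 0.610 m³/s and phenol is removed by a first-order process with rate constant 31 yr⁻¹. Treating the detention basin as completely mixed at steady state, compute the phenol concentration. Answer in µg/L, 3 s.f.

Outflow Q = 0.610 m³/s × 3.156e+07 s/yr = 1.925e+07 m³/yr.
Steady-state CSTR mass balance: W = Q·C + k·V·C, so C = W/(Q + kV).
Q + kV = 1.925e+07 + 31·4.78e+09 = 1.482e+11 m³/yr.
C = 5930/1.482e+11 = 4.001e-08 kg/m³ = 4.001e-05 mg/L = 0.04001 µg/L.

0.0400 µg/L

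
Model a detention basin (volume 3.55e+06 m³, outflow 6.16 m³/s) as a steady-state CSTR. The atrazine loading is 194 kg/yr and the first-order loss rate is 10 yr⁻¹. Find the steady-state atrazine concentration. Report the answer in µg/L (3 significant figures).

Outflow Q = 6.16 m³/s × 3.156e+07 s/yr = 1.944e+08 m³/yr.
Steady-state CSTR mass balance: W = Q·C + k·V·C, so C = W/(Q + kV).
Q + kV = 1.944e+08 + 10·3.55e+06 = 2.299e+08 m³/yr.
C = 194/2.299e+08 = 8.439e-07 kg/m³ = 0.0008439 mg/L = 0.8439 µg/L.

0.844 µg/L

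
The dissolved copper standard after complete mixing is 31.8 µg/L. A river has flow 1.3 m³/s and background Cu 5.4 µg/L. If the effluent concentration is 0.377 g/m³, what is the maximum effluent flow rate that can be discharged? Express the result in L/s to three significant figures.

5.4 µg/L = 0.0054 mg/L.
31.8 µg/L = 0.0318 mg/L.
Mass balance at complete mixing: C_std·(Q_w + Q_r) = Q_w·C_e + Q_r·C_b.
Rearranging, Q_w = Q_r·(C_std − C_b)/(C_e − C_std) = 1.3·(0.0318 − 0.0054) / (0.377 − 0.0318) = 0.09942 m³/s.
= 99.42 L/s.

99.4 L/s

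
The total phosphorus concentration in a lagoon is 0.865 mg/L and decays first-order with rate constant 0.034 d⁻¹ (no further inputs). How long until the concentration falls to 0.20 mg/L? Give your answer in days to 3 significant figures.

t = ln(C₀/C)/k = ln(0.865/0.20)/0.034 = 1.464/0.034 = 43.07 d.

43.1 d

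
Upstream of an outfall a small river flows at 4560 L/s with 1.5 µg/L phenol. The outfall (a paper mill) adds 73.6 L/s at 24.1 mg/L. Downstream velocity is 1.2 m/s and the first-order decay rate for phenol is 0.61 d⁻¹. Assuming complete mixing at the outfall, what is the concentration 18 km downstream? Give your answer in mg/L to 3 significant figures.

73.6 L/s = 0.0736 m³/s.
4560 L/s = 4.56 m³/s.
1.5 µg/L = 0.0015 mg/L.
After complete mixing, C₀ = (0.0736·24.1 + 4.56·0.0015) / 4.634 = 0.3843 mg/L.
Travel time t = 1.8e+04 m / 1.2 m/s = 1.5e+04 s = 0.1736 d.
C = 0.3843·exp(−0.61·0.1736) = 0.3843·0.8995 = 0.3457 mg/L.

0.346 mg/L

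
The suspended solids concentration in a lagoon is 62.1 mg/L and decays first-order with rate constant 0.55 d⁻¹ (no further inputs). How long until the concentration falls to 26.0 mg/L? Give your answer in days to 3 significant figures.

t = ln(C₀/C)/k = ln(62.1/26.0)/0.55 = 0.8706/0.55 = 1.583 d.

1.58 d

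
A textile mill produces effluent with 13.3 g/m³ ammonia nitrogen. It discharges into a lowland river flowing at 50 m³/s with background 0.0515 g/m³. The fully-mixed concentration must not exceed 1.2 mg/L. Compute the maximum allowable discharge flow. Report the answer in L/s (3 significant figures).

Mass balance at complete mixing: C_std·(Q_w + Q_r) = Q_w·C_e + Q_r·C_b.
Rearranging, Q_w = Q_r·(C_std − C_b)/(C_e − C_std) = 50·(1.2 − 0.0515) / (13.3 − 1.2) = 4.746 m³/s.
= 4746 L/s.

4750 L/s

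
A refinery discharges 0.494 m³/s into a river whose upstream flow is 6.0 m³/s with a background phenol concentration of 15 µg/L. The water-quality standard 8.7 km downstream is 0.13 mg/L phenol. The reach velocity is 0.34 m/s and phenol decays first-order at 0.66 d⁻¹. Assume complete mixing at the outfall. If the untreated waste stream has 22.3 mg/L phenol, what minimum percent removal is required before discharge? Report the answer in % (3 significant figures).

15 µg/L = 0.015 mg/L.
Travel time to the compliance point: t = 8700/0.34 = 2.559e+04 s = 0.2962 d; decay factor exp(−0.66·0.2962) = 0.8225.
So the concentration just after mixing may be at most 0.13/0.8225 = 0.1581 mg/L.
Mass balance: 0.1581·6.494 = 0.494·Cₑ + 6·0.015.
Cₑ = (1.026 − 0.09) / 0.494 = 1.896 mg/L.
Required removal = 1 − 1.896/22.3 = 91.5 %.

91.5 %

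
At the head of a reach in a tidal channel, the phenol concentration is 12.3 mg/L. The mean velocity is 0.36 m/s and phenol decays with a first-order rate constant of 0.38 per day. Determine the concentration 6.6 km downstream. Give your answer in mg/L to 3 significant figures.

11.3 mg/L

Travel time t = 6.6 km / 0.36 m/s = 6600/0.36 = 1.833e+04 s = 0.2122 d.
First-order decay: C = 12.3·exp(−0.38·0.2122) = 12.3·0.9225 = 11.35 mg/L.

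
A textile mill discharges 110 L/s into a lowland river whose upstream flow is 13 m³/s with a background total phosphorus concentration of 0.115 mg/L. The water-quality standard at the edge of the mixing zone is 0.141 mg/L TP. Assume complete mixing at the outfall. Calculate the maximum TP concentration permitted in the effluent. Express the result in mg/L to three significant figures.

110 L/s = 0.11 m³/s.
Mass balance: 0.141·13.11 = 0.11·Cₑ + 13·0.115.
Cₑ = (1.849 − 1.495) / 0.11 = 3.214 mg/L.

3.21 mg/L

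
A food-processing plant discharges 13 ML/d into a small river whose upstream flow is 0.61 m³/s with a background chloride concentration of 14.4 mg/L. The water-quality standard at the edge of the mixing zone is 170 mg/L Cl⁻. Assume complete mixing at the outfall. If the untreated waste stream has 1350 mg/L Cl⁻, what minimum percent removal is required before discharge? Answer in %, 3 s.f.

40.7 %

13 ML/d = 0.1505 m³/s.
Mass balance: 170·0.7605 = 0.1505·Cₑ + 0.61·14.4.
Cₑ = (129.3 − 8.784) / 0.1505 = 800.8 mg/L.
Required removal = 1 − 800.8/1350 = 40.68 %.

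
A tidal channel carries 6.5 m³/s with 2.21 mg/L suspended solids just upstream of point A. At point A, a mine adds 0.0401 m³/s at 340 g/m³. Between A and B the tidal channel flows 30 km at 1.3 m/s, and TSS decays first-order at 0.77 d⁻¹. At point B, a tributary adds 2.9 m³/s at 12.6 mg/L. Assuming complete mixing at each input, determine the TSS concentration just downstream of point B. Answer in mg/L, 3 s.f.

After input A: C = (6.5·2.21 + 0.0401·340) / 6.54 = 4.281 mg/L.
Over the 30 km reach to input B (t = 2.308e+04 s = 0.2671 d), decay gives C = 4.281·exp(−0.77·0.2671) = 3.485 mg/L.
After input B: C = (6.54·3.485 + 2.9·12.6) / 9.44 = 6.285 mg/L.

6.29 mg/L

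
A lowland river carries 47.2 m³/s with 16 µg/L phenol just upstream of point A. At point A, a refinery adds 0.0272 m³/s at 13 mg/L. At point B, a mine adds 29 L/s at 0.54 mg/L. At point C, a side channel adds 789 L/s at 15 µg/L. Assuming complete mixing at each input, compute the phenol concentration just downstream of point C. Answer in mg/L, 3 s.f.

16 µg/L = 0.016 mg/L.
After input A: C = (47.2·0.016 + 0.0272·13) / 47.23 = 0.02348 mg/L.
29 L/s = 0.029 m³/s.
After input B: C = (47.23·0.02348 + 0.029·0.54) / 47.26 = 0.02379 mg/L.
789 L/s = 0.789 m³/s.
15 µg/L = 0.015 mg/L.
After input C: C = (47.26·0.02379 + 0.789·0.015) / 48.05 = 0.02365 mg/L.

0.0237 mg/L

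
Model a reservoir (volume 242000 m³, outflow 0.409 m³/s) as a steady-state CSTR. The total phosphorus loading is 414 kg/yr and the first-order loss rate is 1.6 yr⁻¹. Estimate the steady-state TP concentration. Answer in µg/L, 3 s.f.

Outflow Q = 0.409 m³/s × 3.156e+07 s/yr = 1.291e+07 m³/yr.
Steady-state CSTR mass balance: W = Q·C + k·V·C, so C = W/(Q + kV).
Q + kV = 1.291e+07 + 1.6·242000 = 1.329e+07 m³/yr.
C = 414/1.329e+07 = 3.114e-05 kg/m³ = 0.03114 mg/L = 31.14 µg/L.

31.1 µg/L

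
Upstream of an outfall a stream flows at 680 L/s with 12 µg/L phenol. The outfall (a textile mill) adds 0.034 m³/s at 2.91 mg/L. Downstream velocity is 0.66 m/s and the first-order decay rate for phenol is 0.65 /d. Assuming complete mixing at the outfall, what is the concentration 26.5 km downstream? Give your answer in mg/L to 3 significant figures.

680 L/s = 0.68 m³/s.
12 µg/L = 0.012 mg/L.
After complete mixing, C₀ = (0.034·2.91 + 0.68·0.012) / 0.714 = 0.15 mg/L.
Travel time t = 2.65e+04 m / 0.66 m/s = 4.015e+04 s = 0.4647 d.
C = 0.15·exp(−0.65·0.4647) = 0.15·0.7393 = 0.1109 mg/L.

0.111 mg/L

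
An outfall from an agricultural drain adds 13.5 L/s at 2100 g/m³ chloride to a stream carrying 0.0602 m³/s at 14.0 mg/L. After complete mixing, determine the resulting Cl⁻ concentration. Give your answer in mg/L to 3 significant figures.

13.5 L/s = 0.0135 m³/s.
Flow-weighted mixing gives C = (0.0135·2100 + 0.0602·14) / (0.0135 + 0.0602) = 29.19/0.0737 = 396.1 mg/L.

396 mg/L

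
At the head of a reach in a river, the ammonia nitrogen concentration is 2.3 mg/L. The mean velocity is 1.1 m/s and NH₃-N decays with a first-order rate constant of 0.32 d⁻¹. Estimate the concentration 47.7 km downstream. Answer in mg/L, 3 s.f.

Travel time t = 47.7 km / 1.1 m/s = 4.77e+04/1.1 = 4.336e+04 s = 0.5019 d.
First-order decay: C = 2.3·exp(−0.32·0.5019) = 2.3·0.8516 = 1.959 mg/L.

1.96 mg/L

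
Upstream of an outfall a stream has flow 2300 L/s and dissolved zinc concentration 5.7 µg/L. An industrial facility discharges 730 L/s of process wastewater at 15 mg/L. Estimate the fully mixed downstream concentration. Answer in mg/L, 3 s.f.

730 L/s = 0.73 m³/s.
2300 L/s = 2.3 m³/s.
5.7 µg/L = 0.0057 mg/L.
Flow-weighted mixing gives C = (0.73·15 + 2.3·0.0057) / (0.73 + 2.3) = 10.96/3.03 = 3.618 mg/L.

3.62 mg/L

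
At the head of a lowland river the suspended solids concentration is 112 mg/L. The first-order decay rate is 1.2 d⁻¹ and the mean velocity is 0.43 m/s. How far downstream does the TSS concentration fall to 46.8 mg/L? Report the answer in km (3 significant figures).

From C = C₀·e^(−kt), t = ln(C₀/C)/k = ln(112/46.8)/1.2 = 0.8726/1.2 = 0.7272 d.
Distance = v·t = 0.43 m/s × 6.283e+04 s = 2.702e+04 m = 27.02 km.

27.0 km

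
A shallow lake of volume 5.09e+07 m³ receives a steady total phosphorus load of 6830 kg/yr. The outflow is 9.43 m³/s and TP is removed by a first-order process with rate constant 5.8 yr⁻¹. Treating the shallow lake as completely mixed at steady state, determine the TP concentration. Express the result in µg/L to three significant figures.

Outflow Q = 9.43 m³/s × 3.156e+07 s/yr = 2.976e+08 m³/yr.
Steady-state CSTR mass balance: W = Q·C + k·V·C, so C = W/(Q + kV).
Q + kV = 2.976e+08 + 5.8·5.09e+07 = 5.928e+08 m³/yr.
C = 6830/5.928e+08 = 1.152e-05 kg/m³ = 0.01152 mg/L = 11.52 µg/L.

11.5 µg/L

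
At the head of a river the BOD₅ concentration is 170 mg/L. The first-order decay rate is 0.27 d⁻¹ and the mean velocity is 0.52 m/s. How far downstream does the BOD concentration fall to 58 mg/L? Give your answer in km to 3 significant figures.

179 km

From C = C₀·e^(−kt), t = ln(C₀/C)/k = ln(170/58)/0.27 = 1.075/0.27 = 3.983 d.
Distance = v·t = 0.52 m/s × 3.441e+05 s = 1.789e+05 m = 178.9 km.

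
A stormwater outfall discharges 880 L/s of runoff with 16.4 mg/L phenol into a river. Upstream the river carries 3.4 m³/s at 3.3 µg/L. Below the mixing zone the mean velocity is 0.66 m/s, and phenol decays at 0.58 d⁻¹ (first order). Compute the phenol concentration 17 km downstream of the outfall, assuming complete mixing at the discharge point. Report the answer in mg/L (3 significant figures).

2.84 mg/L

880 L/s = 0.88 m³/s.
3.3 µg/L = 0.0033 mg/L.
After complete mixing, C₀ = (0.88·16.4 + 3.4·0.0033) / 4.28 = 3.375 mg/L.
Travel time t = 1.7e+04 m / 0.66 m/s = 2.576e+04 s = 0.2981 d.
C = 3.375·exp(−0.58·0.2981) = 3.375·0.8412 = 2.839 mg/L.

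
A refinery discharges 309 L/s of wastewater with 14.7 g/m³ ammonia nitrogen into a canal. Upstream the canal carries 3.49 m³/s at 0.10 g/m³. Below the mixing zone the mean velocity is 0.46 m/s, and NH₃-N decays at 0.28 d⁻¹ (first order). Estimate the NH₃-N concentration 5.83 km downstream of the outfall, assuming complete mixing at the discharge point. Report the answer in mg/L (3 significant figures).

309 L/s = 0.309 m³/s.
After complete mixing, C₀ = (0.309·14.7 + 3.49·0.1) / 3.799 = 1.288 mg/L.
Travel time t = 5830 m / 0.46 m/s = 1.267e+04 s = 0.1467 d.
C = 1.288·exp(−0.28·0.1467) = 1.288·0.9598 = 1.236 mg/L.

1.24 mg/L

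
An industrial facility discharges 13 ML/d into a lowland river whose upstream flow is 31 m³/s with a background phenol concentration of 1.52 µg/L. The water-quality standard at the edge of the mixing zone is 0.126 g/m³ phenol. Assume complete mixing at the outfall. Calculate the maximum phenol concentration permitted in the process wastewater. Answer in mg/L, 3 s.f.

25.8 mg/L

13 ML/d = 0.1505 m³/s.
1.52 µg/L = 0.00152 mg/L.
Mass balance: 0.126·31.15 = 0.1505·Cₑ + 31·0.00152.
Cₑ = (3.925 − 0.04712) / 0.1505 = 25.77 mg/L.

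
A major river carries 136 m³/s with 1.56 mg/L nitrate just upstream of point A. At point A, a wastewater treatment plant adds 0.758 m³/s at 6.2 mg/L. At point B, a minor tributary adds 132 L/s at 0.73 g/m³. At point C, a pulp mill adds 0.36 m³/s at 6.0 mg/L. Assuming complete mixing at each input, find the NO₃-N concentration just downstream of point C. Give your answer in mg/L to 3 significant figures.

After input A: C = (136·1.56 + 0.758·6.2) / 136.8 = 1.586 mg/L.
132 L/s = 0.132 m³/s.
After input B: C = (136.8·1.586 + 0.132·0.73) / 136.9 = 1.585 mg/L.
After input C: C = (136.9·1.585 + 0.36·6) / 137.3 = 1.596 mg/L.

1.60 mg/L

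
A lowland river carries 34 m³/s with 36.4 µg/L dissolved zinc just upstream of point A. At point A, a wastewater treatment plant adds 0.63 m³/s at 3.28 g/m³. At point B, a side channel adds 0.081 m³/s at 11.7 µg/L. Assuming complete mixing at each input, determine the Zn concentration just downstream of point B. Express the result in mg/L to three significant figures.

36.4 µg/L = 0.0364 mg/L.
After input A: C = (34·0.0364 + 0.63·3.28) / 34.63 = 0.09541 mg/L.
11.7 µg/L = 0.0117 mg/L.
After input B: C = (34.63·0.09541 + 0.081·0.0117) / 34.71 = 0.09521 mg/L.

0.0952 mg/L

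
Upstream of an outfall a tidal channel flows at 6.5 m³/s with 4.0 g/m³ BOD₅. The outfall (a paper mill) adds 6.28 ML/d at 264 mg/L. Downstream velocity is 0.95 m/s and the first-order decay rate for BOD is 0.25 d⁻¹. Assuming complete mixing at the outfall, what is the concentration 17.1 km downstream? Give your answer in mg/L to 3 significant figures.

6.53 mg/L

6.28 ML/d = 0.07269 m³/s.
After complete mixing, C₀ = (0.07269·264 + 6.5·4) / 6.573 = 6.875 mg/L.
Travel time t = 1.71e+04 m / 0.95 m/s = 1.8e+04 s = 0.2083 d.
C = 6.875·exp(−0.25·0.2083) = 6.875·0.9492 = 6.526 mg/L.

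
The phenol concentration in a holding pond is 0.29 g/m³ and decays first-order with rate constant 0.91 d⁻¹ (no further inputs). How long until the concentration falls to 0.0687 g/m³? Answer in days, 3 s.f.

t = ln(C₀/C)/k = ln(0.29/0.0687)/0.91 = 1.44/0.91 = 1.583 d.

1.58 d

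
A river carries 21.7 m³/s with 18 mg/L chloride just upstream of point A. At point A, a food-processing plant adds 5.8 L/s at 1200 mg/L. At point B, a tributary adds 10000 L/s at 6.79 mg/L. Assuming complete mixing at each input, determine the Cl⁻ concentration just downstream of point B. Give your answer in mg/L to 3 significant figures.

5.8 L/s = 0.0058 m³/s.
After input A: C = (21.7·18 + 0.0058·1200) / 21.71 = 18.32 mg/L.
10000 L/s = 10 m³/s.
After input B: C = (21.71·18.32 + 10·6.79) / 31.71 = 14.68 mg/L.

14.7 mg/L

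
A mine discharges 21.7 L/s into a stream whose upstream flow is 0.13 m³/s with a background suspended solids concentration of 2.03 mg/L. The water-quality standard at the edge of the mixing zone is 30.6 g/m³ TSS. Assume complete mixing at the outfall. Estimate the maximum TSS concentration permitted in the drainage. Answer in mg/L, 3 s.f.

202 mg/L

21.7 L/s = 0.0217 m³/s.
Mass balance: 30.6·0.1517 = 0.0217·Cₑ + 0.13·2.03.
Cₑ = (4.642 − 0.2639) / 0.0217 = 201.8 mg/L.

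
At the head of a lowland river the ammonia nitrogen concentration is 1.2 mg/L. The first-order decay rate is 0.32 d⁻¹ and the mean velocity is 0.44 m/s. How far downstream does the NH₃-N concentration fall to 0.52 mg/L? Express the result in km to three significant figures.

From C = C₀·e^(−kt), t = ln(C₀/C)/k = ln(1.2/0.52)/0.32 = 0.8362/0.32 = 2.613 d.
Distance = v·t = 0.44 m/s × 2.258e+05 s = 9.935e+04 m = 99.35 km.

99.3 km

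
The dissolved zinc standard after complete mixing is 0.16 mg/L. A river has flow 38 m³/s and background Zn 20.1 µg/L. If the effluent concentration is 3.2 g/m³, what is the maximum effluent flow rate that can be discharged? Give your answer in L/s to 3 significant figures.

1750 L/s

20.1 µg/L = 0.0201 mg/L.
Mass balance at complete mixing: C_std·(Q_w + Q_r) = Q_w·C_e + Q_r·C_b.
Rearranging, Q_w = Q_r·(C_std − C_b)/(C_e − C_std) = 38·(0.16 − 0.0201) / (3.2 − 0.16) = 1.749 m³/s.
= 1749 L/s.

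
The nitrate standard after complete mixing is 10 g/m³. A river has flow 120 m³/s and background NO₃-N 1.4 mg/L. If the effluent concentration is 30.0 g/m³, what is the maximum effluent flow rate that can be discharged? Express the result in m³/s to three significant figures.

Mass balance at complete mixing: C_std·(Q_w + Q_r) = Q_w·C_e + Q_r·C_b.
Rearranging, Q_w = Q_r·(C_std − C_b)/(C_e − C_std) = 120·(10 − 1.4) / (30 − 10) = 51.6 m³/s.

51.6 m³/s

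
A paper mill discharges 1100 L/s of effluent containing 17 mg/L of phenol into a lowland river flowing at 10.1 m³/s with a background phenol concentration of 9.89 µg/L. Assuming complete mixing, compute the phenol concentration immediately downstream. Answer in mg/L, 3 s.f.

1.68 mg/L

1100 L/s = 1.1 m³/s.
9.89 µg/L = 0.00989 mg/L.
Flow-weighted mixing gives C = (1.1·17 + 10.1·0.00989) / (1.1 + 10.1) = 18.8/11.2 = 1.679 mg/L.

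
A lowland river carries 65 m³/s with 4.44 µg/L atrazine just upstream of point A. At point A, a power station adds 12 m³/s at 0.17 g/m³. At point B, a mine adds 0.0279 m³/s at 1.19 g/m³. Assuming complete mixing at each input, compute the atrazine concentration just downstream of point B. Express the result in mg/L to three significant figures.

4.44 µg/L = 0.00444 mg/L.
After input A: C = (65·0.00444 + 12·0.17) / 77 = 0.03024 mg/L.
After input B: C = (77·0.03024 + 0.0279·1.19) / 77.03 = 0.03066 mg/L.

0.0307 mg/L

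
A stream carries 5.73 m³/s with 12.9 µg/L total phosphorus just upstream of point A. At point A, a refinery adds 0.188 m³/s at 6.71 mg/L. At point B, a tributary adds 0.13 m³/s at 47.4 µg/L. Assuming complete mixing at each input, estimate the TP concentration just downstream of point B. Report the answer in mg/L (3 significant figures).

0.222 mg/L

12.9 µg/L = 0.0129 mg/L.
After input A: C = (5.73·0.0129 + 0.188·6.71) / 5.918 = 0.2257 mg/L.
47.4 µg/L = 0.0474 mg/L.
After input B: C = (5.918·0.2257 + 0.13·0.0474) / 6.048 = 0.2218 mg/L.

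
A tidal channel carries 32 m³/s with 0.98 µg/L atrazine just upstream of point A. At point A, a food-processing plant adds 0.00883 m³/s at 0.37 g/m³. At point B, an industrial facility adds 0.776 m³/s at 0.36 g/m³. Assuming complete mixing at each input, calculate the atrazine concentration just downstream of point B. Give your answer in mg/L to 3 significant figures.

0.00958 mg/L

0.98 µg/L = 0.00098 mg/L.
After input A: C = (32·0.00098 + 0.00883·0.37) / 32.01 = 0.001082 mg/L.
After input B: C = (32.01·0.001082 + 0.776·0.36) / 32.78 = 0.009577 mg/L.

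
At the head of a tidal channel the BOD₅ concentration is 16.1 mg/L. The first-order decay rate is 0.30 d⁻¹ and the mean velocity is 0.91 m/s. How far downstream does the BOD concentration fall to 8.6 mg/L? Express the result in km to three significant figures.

164 km

From C = C₀·e^(−kt), t = ln(C₀/C)/k = ln(16.1/8.6)/0.30 = 0.6271/0.30 = 2.09 d.
Distance = v·t = 0.91 m/s × 1.806e+05 s = 1.643e+05 m = 164.3 km.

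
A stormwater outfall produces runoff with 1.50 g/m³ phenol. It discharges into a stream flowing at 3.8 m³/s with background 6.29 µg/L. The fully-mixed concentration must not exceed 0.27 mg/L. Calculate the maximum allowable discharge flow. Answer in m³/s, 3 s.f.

6.29 µg/L = 0.00629 mg/L.
Mass balance at complete mixing: C_std·(Q_w + Q_r) = Q_w·C_e + Q_r·C_b.
Rearranging, Q_w = Q_r·(C_std − C_b)/(C_e − C_std) = 3.8·(0.27 − 0.00629) / (1.5 − 0.27) = 0.8147 m³/s.

0.815 m³/s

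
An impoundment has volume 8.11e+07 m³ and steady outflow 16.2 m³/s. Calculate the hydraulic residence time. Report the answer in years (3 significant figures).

Q = 16.2 m³/s × 3.156e+07 s/yr = 5.112e+08 m³/yr.
Hydraulic residence time τ = V/Q = 8.11e+07/5.112e+08 = 0.1586 yr.

0.159 yr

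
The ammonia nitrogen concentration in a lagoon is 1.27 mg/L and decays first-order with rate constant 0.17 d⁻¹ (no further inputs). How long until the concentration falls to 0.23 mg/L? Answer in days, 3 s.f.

10.1 d

t = ln(C₀/C)/k = ln(1.27/0.23)/0.17 = 1.709/0.17 = 10.05 d.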